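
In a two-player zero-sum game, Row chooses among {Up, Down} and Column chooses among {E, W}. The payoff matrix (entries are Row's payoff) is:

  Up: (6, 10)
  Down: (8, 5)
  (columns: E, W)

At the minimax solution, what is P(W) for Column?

2/7

Row minima: Up → 6, Down → 5; maximin = 6.
Column maxima: E → 8, W → 10; minimax = 8.
6 ≠ 8, so there is no saddle point; optimal play is mixed.
Let Row play Up with probability p. Expected payoff against E: 6p + 8(1−p) = −2p + 8; against W: 10p + 5(1−p) = 5p + 5.
Setting these equal: −2p + 8 = 5p + 5 ⇒ −7p = -3 ⇒ p = 3/7, and the value is (-2)·(3/7) + 8 = 50/7.
For Column: with q = P(E), equating Up's and Down's payoffs gives −4q + 10 = 3q + 5 ⇒ q = 5/7.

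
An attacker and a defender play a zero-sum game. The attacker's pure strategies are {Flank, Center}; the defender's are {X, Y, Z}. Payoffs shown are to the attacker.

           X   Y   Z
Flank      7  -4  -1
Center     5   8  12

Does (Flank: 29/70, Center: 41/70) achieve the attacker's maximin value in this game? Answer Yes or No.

No

Against X this mix gives (29/70)·7 + (41/70)·5 = 204/35.
Against Y this mix gives (29/70)·(-4) + (41/70)·8 = 106/35.
Against Z this mix gives (29/70)·(-1) + (41/70)·12 = 463/70.
The defender will play Y, holding the attacker to 106/35. Shifting weight toward the row that does better against Y would raise this floor (the equalizing mix achieves 38/7 against both Y and X), so the proposed strategy is not optimal.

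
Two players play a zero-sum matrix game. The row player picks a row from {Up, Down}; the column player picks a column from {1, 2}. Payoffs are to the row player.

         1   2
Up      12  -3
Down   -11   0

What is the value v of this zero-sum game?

-33/26

Row minima: Up → -3, Down → -11; maximin = -3.
Column maxima: 1 → 12, 2 → 0; minimax = 0.
-3 ≠ 0, so there is no saddle point; optimal play is mixed.
Let the row player play Up with probability p. Expected payoff against 1: 12p + (-11)(1−p) = 23p − 11; against 2: (-3)p + 0(1−p) = −3p.
Setting these equal: 23p − 11 = −3p ⇒ 26p = 11 ⇒ p = 11/26, and the value is (23)·(11/26) − 11 = -33/26.
For the column player: with q = P(1), equating Up's and Down's payoffs gives 15q − 3 = −11q ⇒ q = 3/26.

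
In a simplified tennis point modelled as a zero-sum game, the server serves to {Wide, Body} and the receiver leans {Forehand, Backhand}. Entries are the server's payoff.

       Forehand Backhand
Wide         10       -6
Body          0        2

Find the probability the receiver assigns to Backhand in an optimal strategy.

5/9

Row minima: Wide → -6, Body → 0; maximin = 0.
Column maxima: Forehand → 10, Backhand → 2; minimax = 2.
0 ≠ 2, so there is no saddle point; optimal play is mixed.
Let the server play Wide with probability p. Expected payoff against Forehand: 10p + 0(1−p) = 10p; against Backhand: (-6)p + 2(1−p) = −8p + 2.
Setting these equal: 10p = −8p + 2 ⇒ 18p = 2 ⇒ p = 1/9, and the value is (10)·(1/9) = 10/9.
For the receiver: with q = P(Forehand), equating Wide's and Body's payoffs gives 16q − 6 = −2q + 2 ⇒ q = 4/9.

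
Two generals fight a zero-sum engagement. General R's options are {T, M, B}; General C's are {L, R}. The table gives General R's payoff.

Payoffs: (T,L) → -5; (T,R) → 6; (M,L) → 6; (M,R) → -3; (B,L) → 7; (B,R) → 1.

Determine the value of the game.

47/17

Row minima: T → -5, M → -3, B → 1; maximin = 1.
Column maxima: L → 7, R → 6; minimax = 6.
1 ≠ 6, so there is no saddle point; optimal play is mixed.
M is strictly dominated by B, so General R never plays it.
On the remaining 2×2 (T, B vs L, R):
Let General R play T with probability p. Expected payoff against L: (-5)p + 7(1−p) = −12p + 7; against R: 6p + 1(1−p) = 5p + 1.
Setting these equal: −12p + 7 = 5p + 1 ⇒ −17p = -6 ⇒ p = 6/17, and the value is (-12)·(6/17) + 7 = 47/17.
For General C: with q = P(L), equating T's and B's payoffs gives −11q + 6 = 6q + 1 ⇒ q = 5/17.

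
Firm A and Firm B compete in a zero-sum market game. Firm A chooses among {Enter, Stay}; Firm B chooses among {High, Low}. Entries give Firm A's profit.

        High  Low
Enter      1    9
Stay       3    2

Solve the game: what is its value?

25/9

Row minima: Enter → 1, Stay → 2; maximin = 2.
Column maxima: High → 3, Low → 9; minimax = 3.
2 ≠ 3, so there is no saddle point; optimal play is mixed.
Let Firm A play Enter with probability p. Expected payoff against High: 1p + 3(1−p) = −2p + 3; against Low: 9p + 2(1−p) = 7p + 2.
Setting these equal: −2p + 3 = 7p + 2 ⇒ −9p = -1 ⇒ p = 1/9, and the value is (-2)·(1/9) + 3 = 25/9.
For Firm B: with q = P(High), equating Enter's and Stay's payoffs gives −8q + 9 = q + 2 ⇒ q = 7/9.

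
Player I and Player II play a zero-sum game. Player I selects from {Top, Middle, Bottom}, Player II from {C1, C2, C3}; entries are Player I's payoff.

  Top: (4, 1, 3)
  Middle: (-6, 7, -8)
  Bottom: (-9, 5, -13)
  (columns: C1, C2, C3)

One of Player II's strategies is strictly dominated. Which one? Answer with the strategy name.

C1

C3 holds Player I's payoff strictly below C1 in every row: 3 < 4, -8 < -6, -13 < -9.
So C1 is strictly dominated for Player II.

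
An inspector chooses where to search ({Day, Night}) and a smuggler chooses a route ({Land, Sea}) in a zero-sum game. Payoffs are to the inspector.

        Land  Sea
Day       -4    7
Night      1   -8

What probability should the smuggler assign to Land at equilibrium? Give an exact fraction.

3/4

Row minima: Day → -4, Night → -8; maximin = -4.
Column maxima: Land → 1, Sea → 7; minimax = 1.
-4 ≠ 1, so there is no saddle point; optimal play is mixed.
Let the inspector play Day with probability p. Expected payoff against Land: (-4)p + 1(1−p) = −5p + 1; against Sea: 7p + (-8)(1−p) = 15p − 8.
Setting these equal: −5p + 1 = 15p − 8 ⇒ −20p = -9 ⇒ p = 9/20, and the value is (-5)·(9/20) + 1 = -5/4.
For the smuggler: with q = P(Land), equating Day's and Night's payoffs gives −11q + 7 = 9q − 8 ⇒ q = 3/4.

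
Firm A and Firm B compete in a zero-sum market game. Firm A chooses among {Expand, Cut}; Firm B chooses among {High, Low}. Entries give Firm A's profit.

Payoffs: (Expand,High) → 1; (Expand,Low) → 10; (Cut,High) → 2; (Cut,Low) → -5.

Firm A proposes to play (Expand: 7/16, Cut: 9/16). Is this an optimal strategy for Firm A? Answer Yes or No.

Yes

Against High this mix gives (7/16)·1 + (9/16)·2 = 25/16.
Against Low this mix gives (7/16)·10 + (9/16)·(-5) = 25/16.
All of Firm B's active replies (High, Low) yield 25/16, and no column does worse for Firm A. The mix makes Firm B indifferent and guarantees 25/16, so it is optimal.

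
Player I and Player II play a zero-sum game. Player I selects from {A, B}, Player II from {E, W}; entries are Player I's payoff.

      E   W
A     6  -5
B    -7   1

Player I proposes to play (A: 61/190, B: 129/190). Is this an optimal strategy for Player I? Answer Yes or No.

No

Against E this mix gives (61/190)·6 + (129/190)·(-7) = -537/190.
Against W this mix gives (61/190)·(-5) + (129/190)·1 = -88/95.
Player II will play E, holding Player I to -537/190. Shifting weight toward the row that does better against E would raise this floor (the equalizing mix achieves -29/19 against both E and W), so the proposed strategy is not optimal.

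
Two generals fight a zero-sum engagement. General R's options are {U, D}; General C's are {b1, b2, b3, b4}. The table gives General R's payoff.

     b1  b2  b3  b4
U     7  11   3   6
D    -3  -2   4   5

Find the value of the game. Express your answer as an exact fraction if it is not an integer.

Row minima: U → 3, D → -3; maximin = 3.
Column maxima: b1 → 7, b2 → 11, b3 → 4, b4 → 6; minimax = 4.
3 ≠ 4, so there is no saddle point; optimal play is mixed.
b2 is strictly dominated by b1 (it gives General R strictly more in every row), so General C never plays it.
b4 is strictly dominated by b3 (it gives General R strictly more in every row), so General C never plays it.
On the remaining 2×2 (U, D vs b1, b3):
Let General R play U with probability p. Expected payoff against b1: 7p + (-3)(1−p) = 10p − 3; against b3: 3p + 4(1−p) = −p + 4.
Setting these equal: 10p − 3 = −p + 4 ⇒ 11p = 7 ⇒ p = 7/11, and the value is (10)·(7/11) − 3 = 37/11.
For General C: with q = P(b1), equating U's and D's payoffs gives 4q + 3 = −7q + 4 ⇒ q = 1/11.

37/11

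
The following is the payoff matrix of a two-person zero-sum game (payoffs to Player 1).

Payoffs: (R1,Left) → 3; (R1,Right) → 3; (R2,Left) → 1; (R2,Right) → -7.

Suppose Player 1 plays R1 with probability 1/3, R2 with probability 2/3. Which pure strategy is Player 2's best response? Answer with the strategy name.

If Player 2 plays Left, Player 1's expected payoff is (1/3)·3 + (2/3)·1 = 5/3.
If Player 2 plays Right, Player 1's expected payoff is (1/3)·3 + (2/3)·(-7) = -11/3.
Player 2 minimizes Player 1's payoff; the smallest is -11/3, so the best response is Right.

Right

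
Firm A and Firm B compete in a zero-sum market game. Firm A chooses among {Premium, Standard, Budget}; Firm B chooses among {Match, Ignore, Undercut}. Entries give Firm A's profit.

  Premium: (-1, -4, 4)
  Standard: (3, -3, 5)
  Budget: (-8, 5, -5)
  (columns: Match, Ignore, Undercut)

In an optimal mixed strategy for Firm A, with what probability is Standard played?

Row minima: Premium → -4, Standard → -3, Budget → -8; maximin = -3.
Column maxima: Match → 3, Ignore → 5, Undercut → 5; minimax = 3.
-3 ≠ 3, so there is no saddle point; optimal play is mixed.
Premium is strictly dominated by Standard, so Firm A never plays it.
Undercut is strictly dominated by Match (it gives Firm A strictly more in every row), so Firm B never plays it.
On the remaining 2×2 (Standard, Budget vs Match, Ignore):
Let Firm A play Standard with probability p. Expected payoff against Match: 3p + (-8)(1−p) = 11p − 8; against Ignore: (-3)p + 5(1−p) = −8p + 5.
Setting these equal: 11p − 8 = −8p + 5 ⇒ 19p = 13 ⇒ p = 13/19, and the value is (11)·(13/19) − 8 = -9/19.
For Firm B: with q = P(Match), equating Standard's and Budget's payoffs gives 6q − 3 = −13q + 5 ⇒ q = 8/19.

13/19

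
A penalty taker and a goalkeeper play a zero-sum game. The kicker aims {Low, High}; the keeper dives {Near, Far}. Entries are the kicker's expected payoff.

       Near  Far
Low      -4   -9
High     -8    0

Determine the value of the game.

-72/13

Row minima: Low → -9, High → -8; maximin = -8.
Column maxima: Near → -4, Far → 0; minimax = -4.
-8 ≠ -4, so there is no saddle point; optimal play is mixed.
Let the kicker play Low with probability p. Expected payoff against Near: (-4)p + (-8)(1−p) = 4p − 8; against Far: (-9)p + 0(1−p) = −9p.
Setting these equal: 4p − 8 = −9p ⇒ 13p = 8 ⇒ p = 8/13, and the value is (4)·(8/13) − 8 = -72/13.
For the keeper: with q = P(Near), equating Low's and High's payoffs gives 5q − 9 = −8q ⇒ q = 9/13.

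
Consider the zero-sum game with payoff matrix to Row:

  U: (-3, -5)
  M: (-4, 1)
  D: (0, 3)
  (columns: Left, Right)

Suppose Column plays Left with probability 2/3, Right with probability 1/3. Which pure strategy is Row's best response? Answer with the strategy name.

D

Expected payoff of U: (2/3)·(-3) + (1/3)·(-5) = -11/3.
Expected payoff of M: (2/3)·(-4) + (1/3)·1 = -7/3.
Expected payoff of D: (2/3)·0 + (1/3)·3 = 1.
The largest is 1, so Row's best response is D.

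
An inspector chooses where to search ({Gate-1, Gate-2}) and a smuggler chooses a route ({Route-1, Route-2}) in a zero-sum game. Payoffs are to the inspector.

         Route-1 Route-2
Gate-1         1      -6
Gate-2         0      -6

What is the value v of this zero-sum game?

Row minima: Gate-1 → -6, Gate-2 → -6; maximin = -6.
Column maxima: Route-1 → 1, Route-2 → -6; minimax = -6.
Since maximin = minimax = -6, there is a saddle point and the value is -6.

-6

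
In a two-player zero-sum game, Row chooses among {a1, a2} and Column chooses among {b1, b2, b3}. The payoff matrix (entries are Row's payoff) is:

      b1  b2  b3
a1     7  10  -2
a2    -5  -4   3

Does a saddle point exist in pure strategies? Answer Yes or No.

No

Row minima: a1 → -2, a2 → -5; maximin = -2.
Column maxima: b1 → 7, b2 → 10, b3 → 3; minimax = 3.
-2 ≠ 3, so no pure-strategy equilibrium exists.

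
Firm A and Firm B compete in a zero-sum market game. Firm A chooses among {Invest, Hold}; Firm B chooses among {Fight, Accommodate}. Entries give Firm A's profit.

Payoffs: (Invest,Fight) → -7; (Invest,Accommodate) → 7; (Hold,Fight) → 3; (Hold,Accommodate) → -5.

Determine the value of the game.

-7/11

Row minima: Invest → -7, Hold → -5; maximin = -5.
Column maxima: Fight → 3, Accommodate → 7; minimax = 3.
-5 ≠ 3, so there is no saddle point; optimal play is mixed.
Let Firm A play Invest with probability p. Expected payoff against Fight: (-7)p + 3(1−p) = −10p + 3; against Accommodate: 7p + (-5)(1−p) = 12p − 5.
Setting these equal: −10p + 3 = 12p − 5 ⇒ −22p = -8 ⇒ p = 4/11, and the value is (-10)·(4/11) + 3 = -7/11.
For Firm B: with q = P(Fight), equating Invest's and Hold's payoffs gives −14q + 7 = 8q − 5 ⇒ q = 6/11.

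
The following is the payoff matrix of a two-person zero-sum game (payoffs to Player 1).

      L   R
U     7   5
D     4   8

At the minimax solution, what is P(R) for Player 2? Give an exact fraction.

1/2

Row minima: U → 5, D → 4; maximin = 5.
Column maxima: L → 7, R → 8; minimax = 7.
5 ≠ 7, so there is no saddle point; optimal play is mixed.
Let Player 1 play U with probability p. Expected payoff against L: 7p + 4(1−p) = 3p + 4; against R: 5p + 8(1−p) = −3p + 8.
Setting these equal: 3p + 4 = −3p + 8 ⇒ 6p = 4 ⇒ p = 2/3, and the value is (3)·(2/3) + 4 = 6.
For Player 2: with q = P(L), equating U's and D's payoffs gives 2q + 5 = −4q + 8 ⇒ q = 1/2.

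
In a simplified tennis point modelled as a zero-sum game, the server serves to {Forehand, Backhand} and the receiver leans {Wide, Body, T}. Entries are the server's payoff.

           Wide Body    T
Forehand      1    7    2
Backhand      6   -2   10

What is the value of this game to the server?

22/7

Row minima: Forehand → 1, Backhand → -2; maximin = 1.
Column maxima: Wide → 6, Body → 7, T → 10; minimax = 6.
1 ≠ 6, so there is no saddle point; optimal play is mixed.
T is strictly dominated by Wide (it gives the server strictly more in every row), so the receiver never plays it.
On the remaining 2×2 (Forehand, Backhand vs Wide, Body):
Let the server play Forehand with probability p. Expected payoff against Wide: 1p + 6(1−p) = −5p + 6; against Body: 7p + (-2)(1−p) = 9p − 2.
Setting these equal: −5p + 6 = 9p − 2 ⇒ −14p = -8 ⇒ p = 4/7, and the value is (-5)·(4/7) + 6 = 22/7.
For the receiver: with q = P(Wide), equating Forehand's and Backhand's payoffs gives −6q + 7 = 8q − 2 ⇒ q = 9/14.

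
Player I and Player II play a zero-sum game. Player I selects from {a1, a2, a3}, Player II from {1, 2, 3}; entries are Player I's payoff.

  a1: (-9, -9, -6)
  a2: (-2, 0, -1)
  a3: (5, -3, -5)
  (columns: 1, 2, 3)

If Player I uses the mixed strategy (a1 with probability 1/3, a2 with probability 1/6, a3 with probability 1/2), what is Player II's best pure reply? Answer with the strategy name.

3

If Player II plays 1, Player I's expected payoff is (1/3)·(-9) + (1/6)·(-2) + (1/2)·5 = -5/6.
If Player II plays 2, Player I's expected payoff is (1/3)·(-9) + (1/6)·0 + (1/2)·(-3) = -9/2.
If Player II plays 3, Player I's expected payoff is (1/3)·(-6) + (1/6)·(-1) + (1/2)·(-5) = -14/3.
Player II minimizes Player I's payoff; the smallest is -14/3, so the best response is 3.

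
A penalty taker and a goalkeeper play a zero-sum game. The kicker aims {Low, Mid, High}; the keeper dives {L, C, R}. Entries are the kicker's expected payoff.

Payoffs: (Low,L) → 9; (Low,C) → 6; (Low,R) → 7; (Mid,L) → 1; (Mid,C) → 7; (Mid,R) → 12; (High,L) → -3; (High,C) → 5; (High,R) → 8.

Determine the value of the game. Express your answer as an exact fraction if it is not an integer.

19/3

Row minima: Low → 6, Mid → 1, High → -3; maximin = 6.
Column maxima: L → 9, C → 7, R → 12; minimax = 7.
6 ≠ 7, so there is no saddle point; optimal play is mixed.
High is strictly dominated by Mid, so the kicker never plays it.
R is strictly dominated by C (it gives the kicker strictly more in every row), so the keeper never plays it.
On the remaining 2×2 (Low, Mid vs L, C):
Let the kicker play Low with probability p. Expected payoff against L: 9p + 1(1−p) = 8p + 1; against C: 6p + 7(1−p) = −p + 7.
Setting these equal: 8p + 1 = −p + 7 ⇒ 9p = 6 ⇒ p = 2/3, and the value is (8)·(2/3) + 1 = 19/3.
For the keeper: with q = P(L), equating Low's and Mid's payoffs gives 3q + 6 = −6q + 7 ⇒ q = 1/9.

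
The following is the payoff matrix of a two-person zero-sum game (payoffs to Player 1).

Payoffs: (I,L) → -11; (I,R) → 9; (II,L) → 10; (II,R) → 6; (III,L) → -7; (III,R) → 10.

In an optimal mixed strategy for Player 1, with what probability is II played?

17/21

Row minima: I → -11, II → 6, III → -7; maximin = 6.
Column maxima: L → 10, R → 10; minimax = 10.
6 ≠ 10, so there is no saddle point; optimal play is mixed.
I is strictly dominated by III, so Player 1 never plays it.
On the remaining 2×2 (II, III vs L, R):
Let Player 1 play II with probability p. Expected payoff against L: 10p + (-7)(1−p) = 17p − 7; against R: 6p + 10(1−p) = −4p + 10.
Setting these equal: 17p − 7 = −4p + 10 ⇒ 21p = 17 ⇒ p = 17/21, and the value is (17)·(17/21) − 7 = 142/21.
For Player 2: with q = P(L), equating II's and III's payoffs gives 4q + 6 = −17q + 10 ⇒ q = 4/21.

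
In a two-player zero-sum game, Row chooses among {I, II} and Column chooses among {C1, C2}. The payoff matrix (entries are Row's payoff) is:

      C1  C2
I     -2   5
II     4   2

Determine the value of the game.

8/3

Row minima: I → -2, II → 2; maximin = 2.
Column maxima: C1 → 4, C2 → 5; minimax = 4.
2 ≠ 4, so there is no saddle point; optimal play is mixed.
Let Row play I with probability p. Expected payoff against C1: (-2)p + 4(1−p) = −6p + 4; against C2: 5p + 2(1−p) = 3p + 2.
Setting these equal: −6p + 4 = 3p + 2 ⇒ −9p = -2 ⇒ p = 2/9, and the value is (-6)·(2/9) + 4 = 8/3.
For Column: with q = P(C1), equating I's and II's payoffs gives −7q + 5 = 2q + 2 ⇒ q = 1/3.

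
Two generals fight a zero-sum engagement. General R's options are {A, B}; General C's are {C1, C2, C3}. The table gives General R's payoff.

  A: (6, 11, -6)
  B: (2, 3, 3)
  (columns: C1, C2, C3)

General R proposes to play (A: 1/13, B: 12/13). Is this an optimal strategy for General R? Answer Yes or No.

Against C1 this mix gives (1/13)·6 + (12/13)·2 = 30/13.
Against C2 this mix gives (1/13)·11 + (12/13)·3 = 47/13.
Against C3 this mix gives (1/13)·(-6) + (12/13)·3 = 30/13.
All of General C's active replies (C1, C3) yield 30/13, and no column does worse for General R. The mix makes General C indifferent and guarantees 30/13, so it is optimal.

Yes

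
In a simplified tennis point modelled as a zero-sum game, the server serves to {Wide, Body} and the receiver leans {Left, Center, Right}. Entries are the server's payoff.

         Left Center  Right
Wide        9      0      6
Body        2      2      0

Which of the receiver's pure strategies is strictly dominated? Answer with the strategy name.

Left

Right holds the server's payoff strictly below Left in every row: 6 < 9, 0 < 2.
So Left is strictly dominated for the receiver.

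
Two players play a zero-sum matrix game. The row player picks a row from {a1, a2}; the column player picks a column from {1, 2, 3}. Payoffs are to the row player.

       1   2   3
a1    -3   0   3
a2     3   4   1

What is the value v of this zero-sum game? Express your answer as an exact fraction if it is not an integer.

Row minima: a1 → -3, a2 → 1; maximin = 1.
Column maxima: 1 → 3, 2 → 4, 3 → 3; minimax = 3.
1 ≠ 3, so there is no saddle point; optimal play is mixed.
2 is strictly dominated by 1 (it gives the row player strictly more in every row), so the column player never plays it.
On the remaining 2×2 (a1, a2 vs 1, 3):
Let the row player play a1 with probability p. Expected payoff against 1: (-3)p + 3(1−p) = −6p + 3; against 3: 3p + 1(1−p) = 2p + 1.
Setting these equal: −6p + 3 = 2p + 1 ⇒ −8p = -2 ⇒ p = 1/4, and the value is (-6)·(1/4) + 3 = 3/2.
For the column player: with q = P(1), equating a1's and a2's payoffs gives −6q + 3 = 2q + 1 ⇒ q = 1/4.

3/2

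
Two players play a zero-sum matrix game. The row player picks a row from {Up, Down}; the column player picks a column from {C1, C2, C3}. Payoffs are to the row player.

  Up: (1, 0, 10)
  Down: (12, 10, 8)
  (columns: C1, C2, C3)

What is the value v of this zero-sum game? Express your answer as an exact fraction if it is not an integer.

Row minima: Up → 0, Down → 8; maximin = 8.
Column maxima: C1 → 12, C2 → 10, C3 → 10; minimax = 10.
8 ≠ 10, so there is no saddle point; optimal play is mixed.
C1 is strictly dominated by C2 (it gives the row player strictly more in every row), so the column player never plays it.
On the remaining 2×2 (Up, Down vs C2, C3):
Let the row player play Up with probability p. Expected payoff against C2: 0p + 10(1−p) = −10p + 10; against C3: 10p + 8(1−p) = 2p + 8.
Setting these equal: −10p + 10 = 2p + 8 ⇒ −12p = -2 ⇒ p = 1/6, and the value is (-10)·(1/6) + 10 = 25/3.
For the column player: with q = P(C2), equating Up's and Down's payoffs gives −10q + 10 = 2q + 8 ⇒ q = 1/6.

25/3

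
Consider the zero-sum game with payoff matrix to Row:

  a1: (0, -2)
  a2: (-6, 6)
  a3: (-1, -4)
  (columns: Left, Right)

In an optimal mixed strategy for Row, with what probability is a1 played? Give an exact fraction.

Row minima: a1 → -2, a2 → -6, a3 → -4; maximin = -2.
Column maxima: Left → 0, Right → 6; minimax = 0.
-2 ≠ 0, so there is no saddle point; optimal play is mixed.
a3 is strictly dominated by a1, so Row never plays it.
On the remaining 2×2 (a1, a2 vs Left, Right):
Let Row play a1 with probability p. Expected payoff against Left: 0p + (-6)(1−p) = 6p − 6; against Right: (-2)p + 6(1−p) = −8p + 6.
Setting these equal: 6p − 6 = −8p + 6 ⇒ 14p = 12 ⇒ p = 6/7, and the value is (6)·(6/7) − 6 = -6/7.
For Column: with q = P(Left), equating a1's and a2's payoffs gives 2q − 2 = −12q + 6 ⇒ q = 4/7.

6/7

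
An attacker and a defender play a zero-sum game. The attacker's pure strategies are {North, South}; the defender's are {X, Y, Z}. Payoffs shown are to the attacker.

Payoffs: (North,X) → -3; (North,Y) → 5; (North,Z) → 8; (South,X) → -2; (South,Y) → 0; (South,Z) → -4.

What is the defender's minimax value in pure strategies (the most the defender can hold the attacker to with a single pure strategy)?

Column maxima: X → -2, Y → 5, Z → 8.
The smallest of these is -2.

-2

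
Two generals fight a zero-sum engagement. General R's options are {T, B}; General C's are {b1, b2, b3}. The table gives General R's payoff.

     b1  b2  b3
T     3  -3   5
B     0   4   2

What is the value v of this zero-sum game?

Row minima: T → -3, B → 0; maximin = 0.
Column maxima: b1 → 3, b2 → 4, b3 → 5; minimax = 3.
0 ≠ 3, so there is no saddle point; optimal play is mixed.
b3 is strictly dominated by b1 (it gives General R strictly more in every row), so General C never plays it.
On the remaining 2×2 (T, B vs b1, b2):
Let General R play T with probability p. Expected payoff against b1: 3p + 0(1−p) = 3p; against b2: (-3)p + 4(1−p) = −7p + 4.
Setting these equal: 3p = −7p + 4 ⇒ 10p = 4 ⇒ p = 2/5, and the value is (3)·(2/5) = 6/5.
For General C: with q = P(b1), equating T's and B's payoffs gives 6q − 3 = −4q + 4 ⇒ q = 7/10.

6/5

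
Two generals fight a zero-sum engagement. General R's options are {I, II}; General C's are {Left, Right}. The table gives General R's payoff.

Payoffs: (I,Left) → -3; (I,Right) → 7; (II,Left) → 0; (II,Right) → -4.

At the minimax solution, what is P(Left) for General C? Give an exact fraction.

Row minima: I → -3, II → -4; maximin = -3.
Column maxima: Left → 0, Right → 7; minimax = 0.
-3 ≠ 0, so there is no saddle point; optimal play is mixed.
Let General R play I with probability p. Expected payoff against Left: (-3)p + 0(1−p) = −3p; against Right: 7p + (-4)(1−p) = 11p − 4.
Setting these equal: −3p = 11p − 4 ⇒ −14p = -4 ⇒ p = 2/7, and the value is (-3)·(2/7) = -6/7.
For General C: with q = P(Left), equating I's and II's payoffs gives −10q + 7 = 4q − 4 ⇒ q = 11/14.

11/14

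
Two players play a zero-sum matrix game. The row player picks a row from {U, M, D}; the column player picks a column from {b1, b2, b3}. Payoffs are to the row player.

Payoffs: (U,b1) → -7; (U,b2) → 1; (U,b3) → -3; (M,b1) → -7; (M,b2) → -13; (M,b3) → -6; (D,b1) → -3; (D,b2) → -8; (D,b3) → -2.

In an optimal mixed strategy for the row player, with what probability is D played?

Row minima: U → -7, M → -13, D → -8; maximin = -7.
Column maxima: b1 → -3, b2 → 1, b3 → -2; minimax = -3.
-7 ≠ -3, so there is no saddle point; optimal play is mixed.
M is strictly dominated by D, so the row player never plays it.
b3 is strictly dominated by b1 (it gives the row player strictly more in every row), so the column player never plays it.
On the remaining 2×2 (U, D vs b1, b2):
Let the row player play U with probability p. Expected payoff against b1: (-7)p + (-3)(1−p) = −4p − 3; against b2: 1p + (-8)(1−p) = 9p − 8.
Setting these equal: −4p − 3 = 9p − 8 ⇒ −13p = -5 ⇒ p = 5/13, and the value is (-4)·(5/13) − 3 = -59/13.
For the column player: with q = P(b1), equating U's and D's payoffs gives −8q + 1 = 5q − 8 ⇒ q = 9/13.

8/13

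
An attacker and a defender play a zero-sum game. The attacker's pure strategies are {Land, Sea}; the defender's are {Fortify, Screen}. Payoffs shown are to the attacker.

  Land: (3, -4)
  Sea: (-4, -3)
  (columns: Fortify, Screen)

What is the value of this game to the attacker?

Row minima: Land → -4, Sea → -4; maximin = -4.
Column maxima: Fortify → 3, Screen → -3; minimax = -3.
-4 ≠ -3, so there is no saddle point; optimal play is mixed.
Let the attacker play Land with probability p. Expected payoff against Fortify: 3p + (-4)(1−p) = 7p − 4; against Screen: (-4)p + (-3)(1−p) = −p − 3.
Setting these equal: 7p − 4 = −p − 3 ⇒ 8p = 1 ⇒ p = 1/8, and the value is (7)·(1/8) − 4 = -25/8.
For the defender: with q = P(Fortify), equating Land's and Sea's payoffs gives 7q − 4 = −q − 3 ⇒ q = 1/8.

-25/8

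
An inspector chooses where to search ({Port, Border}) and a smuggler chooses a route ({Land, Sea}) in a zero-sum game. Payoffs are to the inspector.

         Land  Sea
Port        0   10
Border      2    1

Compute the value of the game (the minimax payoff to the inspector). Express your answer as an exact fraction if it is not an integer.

Row minima: Port → 0, Border → 1; maximin = 1.
Column maxima: Land → 2, Sea → 10; minimax = 2.
1 ≠ 2, so there is no saddle point; optimal play is mixed.
Let the inspector play Port with probability p. Expected payoff against Land: 0p + 2(1−p) = −2p + 2; against Sea: 10p + 1(1−p) = 9p + 1.
Setting these equal: −2p + 2 = 9p + 1 ⇒ −11p = -1 ⇒ p = 1/11, and the value is (-2)·(1/11) + 2 = 20/11.
For the smuggler: with q = P(Land), equating Port's and Border's payoffs gives −10q + 10 = q + 1 ⇒ q = 9/11.

20/11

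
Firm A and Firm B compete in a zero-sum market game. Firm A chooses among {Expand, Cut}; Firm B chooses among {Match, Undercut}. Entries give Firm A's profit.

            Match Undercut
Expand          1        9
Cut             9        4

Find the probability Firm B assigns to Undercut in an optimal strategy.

Row minima: Expand → 1, Cut → 4; maximin = 4.
Column maxima: Match → 9, Undercut → 9; minimax = 9.
4 ≠ 9, so there is no saddle point; optimal play is mixed.
Let Firm A play Expand with probability p. Expected payoff against Match: 1p + 9(1−p) = −8p + 9; against Undercut: 9p + 4(1−p) = 5p + 4.
Setting these equal: −8p + 9 = 5p + 4 ⇒ −13p = -5 ⇒ p = 5/13, and the value is (-8)·(5/13) + 9 = 77/13.
For Firm B: with q = P(Match), equating Expand's and Cut's payoffs gives −8q + 9 = 5q + 4 ⇒ q = 5/13.

8/13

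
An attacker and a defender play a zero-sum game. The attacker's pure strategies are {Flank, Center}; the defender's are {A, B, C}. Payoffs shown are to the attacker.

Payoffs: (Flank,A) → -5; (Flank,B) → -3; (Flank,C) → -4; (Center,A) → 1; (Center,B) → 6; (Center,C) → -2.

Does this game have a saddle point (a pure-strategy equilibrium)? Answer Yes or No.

Row minima: Flank → -5, Center → -2; maximin = -2.
Column maxima: A → 1, B → 6, C → -2; minimax = -2.
maximin = minimax = -2, so a saddle point exists.

Yes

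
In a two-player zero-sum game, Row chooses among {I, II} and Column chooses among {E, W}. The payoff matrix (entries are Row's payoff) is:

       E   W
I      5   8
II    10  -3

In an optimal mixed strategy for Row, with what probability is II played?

Row minima: I → 5, II → -3; maximin = 5.
Column maxima: E → 10, W → 8; minimax = 8.
5 ≠ 8, so there is no saddle point; optimal play is mixed.
Let Row play I with probability p. Expected payoff against E: 5p + 10(1−p) = −5p + 10; against W: 8p + (-3)(1−p) = 11p − 3.
Setting these equal: −5p + 10 = 11p − 3 ⇒ −16p = -13 ⇒ p = 13/16, and the value is (-5)·(13/16) + 10 = 95/16.
For Column: with q = P(E), equating I's and II's payoffs gives −3q + 8 = 13q − 3 ⇒ q = 11/16.

3/16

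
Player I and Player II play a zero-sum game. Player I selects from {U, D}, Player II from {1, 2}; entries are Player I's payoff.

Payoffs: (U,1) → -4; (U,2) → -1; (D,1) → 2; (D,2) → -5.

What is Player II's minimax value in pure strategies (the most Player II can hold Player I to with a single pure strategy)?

Column maxima: 1 → 2, 2 → -1.
The smallest of these is -1.

-1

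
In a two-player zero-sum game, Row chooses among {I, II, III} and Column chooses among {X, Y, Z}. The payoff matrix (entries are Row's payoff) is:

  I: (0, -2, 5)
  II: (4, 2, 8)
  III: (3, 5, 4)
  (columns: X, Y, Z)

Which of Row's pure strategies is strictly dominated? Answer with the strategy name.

I

II gives a strictly higher payoff than I against every column: 4 > 0, 2 > -2, 8 > 5.
So I is strictly dominated and Row never plays it.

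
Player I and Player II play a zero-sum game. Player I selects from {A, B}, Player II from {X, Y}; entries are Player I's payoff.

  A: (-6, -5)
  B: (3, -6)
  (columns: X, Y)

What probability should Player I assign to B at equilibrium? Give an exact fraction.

Row minima: A → -6, B → -6; maximin = -6.
Column maxima: X → 3, Y → -5; minimax = -5.
-6 ≠ -5, so there is no saddle point; optimal play is mixed.
Let Player I play A with probability p. Expected payoff against X: (-6)p + 3(1−p) = −9p + 3; against Y: (-5)p + (-6)(1−p) = p − 6.
Setting these equal: −9p + 3 = p − 6 ⇒ −10p = -9 ⇒ p = 9/10, and the value is (-9)·(9/10) + 3 = -51/10.
For Player II: with q = P(X), equating A's and B's payoffs gives −q − 5 = 9q − 6 ⇒ q = 1/10.

1/10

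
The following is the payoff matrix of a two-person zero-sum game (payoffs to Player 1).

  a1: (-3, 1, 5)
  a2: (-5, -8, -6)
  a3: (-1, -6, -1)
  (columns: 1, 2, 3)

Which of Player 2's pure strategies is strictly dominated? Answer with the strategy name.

3

2 holds Player 1's payoff strictly below 3 in every row: 1 < 5, -8 < -6, -6 < -1.
So 3 is strictly dominated for Player 2.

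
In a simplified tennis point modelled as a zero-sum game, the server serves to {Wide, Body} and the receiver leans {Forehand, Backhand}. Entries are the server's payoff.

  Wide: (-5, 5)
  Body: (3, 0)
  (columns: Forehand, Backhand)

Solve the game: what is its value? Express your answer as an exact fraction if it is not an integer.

15/13

Row minima: Wide → -5, Body → 0; maximin = 0.
Column maxima: Forehand → 3, Backhand → 5; minimax = 3.
0 ≠ 3, so there is no saddle point; optimal play is mixed.
Let the server play Wide with probability p. Expected payoff against Forehand: (-5)p + 3(1−p) = −8p + 3; against Backhand: 5p + 0(1−p) = 5p.
Setting these equal: −8p + 3 = 5p ⇒ −13p = -3 ⇒ p = 3/13, and the value is (-8)·(3/13) + 3 = 15/13.
For the receiver: with q = P(Forehand), equating Wide's and Body's payoffs gives −10q + 5 = 3q ⇒ q = 5/13.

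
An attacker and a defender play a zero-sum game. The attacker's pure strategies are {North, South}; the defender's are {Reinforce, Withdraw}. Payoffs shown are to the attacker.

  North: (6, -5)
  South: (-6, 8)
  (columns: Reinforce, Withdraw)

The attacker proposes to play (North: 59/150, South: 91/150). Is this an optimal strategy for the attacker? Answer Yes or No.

No

Against Reinforce this mix gives (59/150)·6 + (91/150)·(-6) = -32/25.
Against Withdraw this mix gives (59/150)·(-5) + (91/150)·8 = 433/150.
The defender will play Reinforce, holding the attacker to -32/25. Shifting weight toward the row that does better against Reinforce would raise this floor (the equalizing mix achieves 18/25 against both Reinforce and Withdraw), so the proposed strategy is not optimal.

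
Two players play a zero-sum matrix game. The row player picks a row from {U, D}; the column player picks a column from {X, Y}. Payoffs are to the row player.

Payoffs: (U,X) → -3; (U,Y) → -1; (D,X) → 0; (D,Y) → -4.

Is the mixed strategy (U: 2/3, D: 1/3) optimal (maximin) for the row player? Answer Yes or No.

Against X this mix gives (2/3)·(-3) + (1/3)·0 = -2.
Against Y this mix gives (2/3)·(-1) + (1/3)·(-4) = -2.
All of the column player's active replies (X, Y) yield -2, and no column does worse for the row player. The mix makes the column player indifferent and guarantees -2, so it is optimal.

Yes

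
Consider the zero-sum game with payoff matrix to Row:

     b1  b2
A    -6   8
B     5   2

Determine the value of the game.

Row minima: A → -6, B → 2; maximin = 2.
Column maxima: b1 → 5, b2 → 8; minimax = 5.
2 ≠ 5, so there is no saddle point; optimal play is mixed.
Let Row play A with probability p. Expected payoff against b1: (-6)p + 5(1−p) = −11p + 5; against b2: 8p + 2(1−p) = 6p + 2.
Setting these equal: −11p + 5 = 6p + 2 ⇒ −17p = -3 ⇒ p = 3/17, and the value is (-11)·(3/17) + 5 = 52/17.
For Column: with q = P(b1), equating A's and B's payoffs gives −14q + 8 = 3q + 2 ⇒ q = 6/17.

52/17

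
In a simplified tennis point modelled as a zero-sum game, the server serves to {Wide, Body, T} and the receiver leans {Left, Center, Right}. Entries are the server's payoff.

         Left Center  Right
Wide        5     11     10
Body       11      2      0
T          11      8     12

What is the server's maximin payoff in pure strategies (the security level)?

8

Row minima: Wide → 5, Body → 0, T → 8.
The best of these is 8.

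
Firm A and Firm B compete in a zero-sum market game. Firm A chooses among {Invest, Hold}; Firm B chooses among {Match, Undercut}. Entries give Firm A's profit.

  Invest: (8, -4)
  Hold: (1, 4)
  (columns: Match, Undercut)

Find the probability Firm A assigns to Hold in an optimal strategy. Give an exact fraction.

4/5

Row minima: Invest → -4, Hold → 1; maximin = 1.
Column maxima: Match → 8, Undercut → 4; minimax = 4.
1 ≠ 4, so there is no saddle point; optimal play is mixed.
Let Firm A play Invest with probability p. Expected payoff against Match: 8p + 1(1−p) = 7p + 1; against Undercut: (-4)p + 4(1−p) = −8p + 4.
Setting these equal: 7p + 1 = −8p + 4 ⇒ 15p = 3 ⇒ p = 1/5, and the value is (7)·(1/5) + 1 = 12/5.
For Firm B: with q = P(Match), equating Invest's and Hold's payoffs gives 12q − 4 = −3q + 4 ⇒ q = 8/15.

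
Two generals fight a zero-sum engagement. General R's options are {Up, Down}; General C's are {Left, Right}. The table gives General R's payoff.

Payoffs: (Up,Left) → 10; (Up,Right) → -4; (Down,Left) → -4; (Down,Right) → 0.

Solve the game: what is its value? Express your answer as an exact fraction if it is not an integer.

-8/9

Row minima: Up → -4, Down → -4; maximin = -4.
Column maxima: Left → 10, Right → 0; minimax = 0.
-4 ≠ 0, so there is no saddle point; optimal play is mixed.
Let General R play Up with probability p. Expected payoff against Left: 10p + (-4)(1−p) = 14p − 4; against Right: (-4)p + 0(1−p) = −4p.
Setting these equal: 14p − 4 = −4p ⇒ 18p = 4 ⇒ p = 2/9, and the value is (14)·(2/9) − 4 = -8/9.
For General C: with q = P(Left), equating Up's and Down's payoffs gives 14q − 4 = −4q ⇒ q = 2/9.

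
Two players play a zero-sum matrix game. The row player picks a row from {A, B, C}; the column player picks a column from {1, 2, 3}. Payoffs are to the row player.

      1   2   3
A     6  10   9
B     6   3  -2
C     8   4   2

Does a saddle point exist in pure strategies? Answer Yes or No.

Row minima: A → 6, B → -2, C → 2; maximin = 6.
Column maxima: 1 → 8, 2 → 10, 3 → 9; minimax = 8.
6 ≠ 8, so no pure-strategy equilibrium exists.

No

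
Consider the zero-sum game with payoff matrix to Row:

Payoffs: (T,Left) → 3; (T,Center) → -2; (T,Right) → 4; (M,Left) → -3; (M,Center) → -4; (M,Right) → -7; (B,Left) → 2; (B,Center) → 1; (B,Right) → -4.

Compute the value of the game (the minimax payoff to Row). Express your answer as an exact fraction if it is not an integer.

-4/11

Row minima: T → -2, M → -7, B → -4; maximin = -2.
Column maxima: Left → 3, Center → 1, Right → 4; minimax = 1.
-2 ≠ 1, so there is no saddle point; optimal play is mixed.
M is strictly dominated by T, so Row never plays it.
Left is strictly dominated by Center (it gives Row strictly more in every row), so Column never plays it.
On the remaining 2×2 (T, B vs Center, Right):
Let Row play T with probability p. Expected payoff against Center: (-2)p + 1(1−p) = −3p + 1; against Right: 4p + (-4)(1−p) = 8p − 4.
Setting these equal: −3p + 1 = 8p − 4 ⇒ −11p = -5 ⇒ p = 5/11, and the value is (-3)·(5/11) + 1 = -4/11.
For Column: with q = P(Center), equating T's and B's payoffs gives −6q + 4 = 5q − 4 ⇒ q = 8/11.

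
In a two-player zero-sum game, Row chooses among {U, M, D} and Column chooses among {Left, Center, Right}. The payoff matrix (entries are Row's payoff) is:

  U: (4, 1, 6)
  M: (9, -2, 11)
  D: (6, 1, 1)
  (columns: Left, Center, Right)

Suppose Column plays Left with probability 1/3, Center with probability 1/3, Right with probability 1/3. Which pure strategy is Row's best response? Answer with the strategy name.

M

Expected payoff of U: (1/3)·4 + (1/3)·1 + (1/3)·6 = 11/3.
Expected payoff of M: (1/3)·9 + (1/3)·(-2) + (1/3)·11 = 6.
Expected payoff of D: (1/3)·6 + (1/3)·1 + (1/3)·1 = 8/3.
The largest is 6, so Row's best response is M.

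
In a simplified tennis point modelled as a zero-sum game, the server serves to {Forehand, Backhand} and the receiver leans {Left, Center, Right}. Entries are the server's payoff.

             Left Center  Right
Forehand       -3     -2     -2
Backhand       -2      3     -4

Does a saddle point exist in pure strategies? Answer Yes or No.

Row minima: Forehand → -3, Backhand → -4; maximin = -3.
Column maxima: Left → -2, Center → 3, Right → -2; minimax = -2.
-3 ≠ -2, so no pure-strategy equilibrium exists.

No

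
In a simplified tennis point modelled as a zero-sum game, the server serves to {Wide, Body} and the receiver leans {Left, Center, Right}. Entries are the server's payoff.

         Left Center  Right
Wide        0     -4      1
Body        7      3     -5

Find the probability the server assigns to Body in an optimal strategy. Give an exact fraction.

Row minima: Wide → -4, Body → -5; maximin = -4.
Column maxima: Left → 7, Center → 3, Right → 1; minimax = 1.
-4 ≠ 1, so there is no saddle point; optimal play is mixed.
Left is strictly dominated by Center (it gives the server strictly more in every row), so the receiver never plays it.
On the remaining 2×2 (Wide, Body vs Center, Right):
Let the server play Wide with probability p. Expected payoff against Center: (-4)p + 3(1−p) = −7p + 3; against Right: 1p + (-5)(1−p) = 6p − 5.
Setting these equal: −7p + 3 = 6p − 5 ⇒ −13p = -8 ⇒ p = 8/13, and the value is (-7)·(8/13) + 3 = -17/13.
For the receiver: with q = P(Center), equating Wide's and Body's payoffs gives −5q + 1 = 8q − 5 ⇒ q = 6/13.

5/13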